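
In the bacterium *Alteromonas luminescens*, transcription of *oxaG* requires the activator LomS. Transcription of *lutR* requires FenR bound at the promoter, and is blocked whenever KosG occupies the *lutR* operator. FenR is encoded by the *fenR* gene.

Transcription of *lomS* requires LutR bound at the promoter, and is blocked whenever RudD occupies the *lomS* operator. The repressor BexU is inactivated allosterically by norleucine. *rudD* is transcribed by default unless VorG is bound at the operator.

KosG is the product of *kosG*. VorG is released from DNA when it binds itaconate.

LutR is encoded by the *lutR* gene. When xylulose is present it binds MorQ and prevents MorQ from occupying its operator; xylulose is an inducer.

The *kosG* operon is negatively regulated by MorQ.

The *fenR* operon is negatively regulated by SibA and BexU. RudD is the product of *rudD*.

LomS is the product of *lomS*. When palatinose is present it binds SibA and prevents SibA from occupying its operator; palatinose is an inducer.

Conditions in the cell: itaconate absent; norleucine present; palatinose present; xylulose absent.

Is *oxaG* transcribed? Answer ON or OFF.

Palatinose is present, so SibA is inactive.
Norleucine is present, so BexU is inactive.
With no repressor bound, *fenR* is transcribed.
So FenR is produced and active.
Xylulose is absent, so MorQ is active.
With repressor MorQ bound, *kosG* is not transcribed.
So KosG is not produced.
No repressor is bound and FenR is active, so *lutR* is transcribed.
So LutR is produced and active.
Itaconate is absent, so VorG is active.
With repressor VorG bound, *rudD* is not transcribed.
So RudD is not produced.
No repressor is bound and LutR is active, so *lomS* is transcribed.
So LomS is produced and active.
No repressor is bound and LomS is active, so *oxaG* is transcribed.

ON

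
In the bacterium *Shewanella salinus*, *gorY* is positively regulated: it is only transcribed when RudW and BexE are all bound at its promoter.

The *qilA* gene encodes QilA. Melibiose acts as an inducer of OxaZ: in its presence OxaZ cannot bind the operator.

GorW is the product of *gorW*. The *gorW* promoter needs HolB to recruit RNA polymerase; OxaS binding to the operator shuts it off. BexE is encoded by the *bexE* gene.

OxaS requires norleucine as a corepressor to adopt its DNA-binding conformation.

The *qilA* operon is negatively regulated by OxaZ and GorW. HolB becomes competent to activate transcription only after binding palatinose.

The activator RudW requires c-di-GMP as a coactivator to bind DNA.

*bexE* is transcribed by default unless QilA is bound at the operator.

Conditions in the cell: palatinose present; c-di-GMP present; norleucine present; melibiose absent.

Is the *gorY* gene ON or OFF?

c-di-GMP is present, so RudW is active.
Melibiose is absent, so OxaZ is active.
Palatinose is present, so HolB is active.
Norleucine is present, so OxaS is active.
With repressor OxaS bound, *gorW* is not transcribed.
So GorW is not produced.
With repressor OxaZ bound, *qilA* is not transcribed.
So QilA is not produced.
With no repressor bound, *bexE* is transcribed.
So BexE is produced and active.
No repressor is bound and RudW and BexE are active, so *gorY* is transcribed.

ON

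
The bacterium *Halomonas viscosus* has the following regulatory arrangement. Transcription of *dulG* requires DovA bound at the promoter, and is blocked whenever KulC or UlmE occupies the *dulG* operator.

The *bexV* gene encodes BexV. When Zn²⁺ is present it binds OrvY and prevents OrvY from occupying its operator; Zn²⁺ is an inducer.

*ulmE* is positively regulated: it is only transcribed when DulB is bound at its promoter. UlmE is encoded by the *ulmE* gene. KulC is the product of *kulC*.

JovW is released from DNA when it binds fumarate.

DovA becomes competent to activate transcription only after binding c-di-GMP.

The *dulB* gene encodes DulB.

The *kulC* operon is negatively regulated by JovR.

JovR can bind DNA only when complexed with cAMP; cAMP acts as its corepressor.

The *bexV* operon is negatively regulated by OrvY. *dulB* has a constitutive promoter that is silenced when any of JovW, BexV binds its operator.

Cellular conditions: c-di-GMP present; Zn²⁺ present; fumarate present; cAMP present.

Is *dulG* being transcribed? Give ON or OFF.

cAMP is present, so JovR is active.
With repressor JovR bound, *kulC* is not transcribed.
So KulC is not produced.
Fumarate is present, so JovW is inactive.
Zn²⁺ is present, so OrvY is inactive.
With no repressor bound, *bexV* is transcribed.
So BexV is produced and active.
With repressor BexV bound, *dulB* is not transcribed.
So DulB is not produced.
Required activator DulB is absent, so *ulmE* is not transcribed.
So UlmE is not produced.
c-di-GMP is present, so DovA is active.
No repressor is bound and DovA is active, so *dulG* is transcribed.

ON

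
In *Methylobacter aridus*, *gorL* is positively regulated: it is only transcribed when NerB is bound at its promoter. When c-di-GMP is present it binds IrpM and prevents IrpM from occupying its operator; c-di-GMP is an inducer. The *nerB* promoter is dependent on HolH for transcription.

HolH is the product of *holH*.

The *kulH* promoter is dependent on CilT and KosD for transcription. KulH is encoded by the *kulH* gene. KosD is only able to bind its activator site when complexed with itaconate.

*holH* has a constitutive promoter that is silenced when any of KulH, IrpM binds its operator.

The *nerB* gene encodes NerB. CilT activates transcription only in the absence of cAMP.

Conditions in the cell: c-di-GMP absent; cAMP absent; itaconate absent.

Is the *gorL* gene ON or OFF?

cAMP is absent, so CilT is active.
Itaconate is absent, so KosD is inactive.
Required activator KosD is absent, so *kulH* is not transcribed.
So KulH is not produced.
c-di-GMP is absent, so IrpM is active.
With repressor IrpM bound, *holH* is not transcribed.
So HolH is not produced.
Required activator HolH is absent, so *nerB* is not transcribed.
So NerB is not produced.
Required activator NerB is absent, so *gorL* is not transcribed.

OFF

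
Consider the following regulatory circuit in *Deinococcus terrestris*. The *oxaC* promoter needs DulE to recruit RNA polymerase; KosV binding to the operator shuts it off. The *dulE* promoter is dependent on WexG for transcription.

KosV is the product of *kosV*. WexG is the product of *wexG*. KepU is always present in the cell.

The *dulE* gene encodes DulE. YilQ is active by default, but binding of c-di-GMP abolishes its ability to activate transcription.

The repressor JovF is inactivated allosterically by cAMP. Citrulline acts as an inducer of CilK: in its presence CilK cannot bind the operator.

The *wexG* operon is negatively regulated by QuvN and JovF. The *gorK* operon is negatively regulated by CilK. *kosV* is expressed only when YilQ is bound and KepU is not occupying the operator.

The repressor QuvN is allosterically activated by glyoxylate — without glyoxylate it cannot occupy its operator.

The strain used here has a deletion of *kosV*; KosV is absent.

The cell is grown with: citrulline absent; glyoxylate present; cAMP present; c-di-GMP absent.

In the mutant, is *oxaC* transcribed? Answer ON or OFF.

OFF

KosV is non-functional in this strain, so it has no effect.
Glyoxylate is present, so QuvN is active.
cAMP is present, so JovF is inactive.
With repressor QuvN bound, *wexG* is not transcribed.
So WexG is not produced.
Required activator WexG is absent, so *dulE* is not transcribed.
So DulE is not produced.
Required activator DulE is absent, so *oxaC* is not transcribed.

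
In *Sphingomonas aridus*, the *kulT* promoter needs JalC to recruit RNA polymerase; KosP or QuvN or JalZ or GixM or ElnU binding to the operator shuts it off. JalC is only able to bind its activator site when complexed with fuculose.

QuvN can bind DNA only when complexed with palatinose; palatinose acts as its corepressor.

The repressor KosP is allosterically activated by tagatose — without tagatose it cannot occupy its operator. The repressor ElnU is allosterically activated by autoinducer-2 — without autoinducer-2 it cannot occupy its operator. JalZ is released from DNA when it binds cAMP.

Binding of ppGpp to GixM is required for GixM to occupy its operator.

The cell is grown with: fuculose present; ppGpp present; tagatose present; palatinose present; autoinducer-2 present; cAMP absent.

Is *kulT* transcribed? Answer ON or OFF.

OFF

Tagatose is present, so KosP is active.
Palatinose is present, so QuvN is active.
cAMP is absent, so JalZ is active.
ppGpp is present, so GixM is active.
Autoinducer-2 is present, so ElnU is active.
Fuculose is present, so JalC is active.
With repressor KosP bound, *kulT* is not transcribed.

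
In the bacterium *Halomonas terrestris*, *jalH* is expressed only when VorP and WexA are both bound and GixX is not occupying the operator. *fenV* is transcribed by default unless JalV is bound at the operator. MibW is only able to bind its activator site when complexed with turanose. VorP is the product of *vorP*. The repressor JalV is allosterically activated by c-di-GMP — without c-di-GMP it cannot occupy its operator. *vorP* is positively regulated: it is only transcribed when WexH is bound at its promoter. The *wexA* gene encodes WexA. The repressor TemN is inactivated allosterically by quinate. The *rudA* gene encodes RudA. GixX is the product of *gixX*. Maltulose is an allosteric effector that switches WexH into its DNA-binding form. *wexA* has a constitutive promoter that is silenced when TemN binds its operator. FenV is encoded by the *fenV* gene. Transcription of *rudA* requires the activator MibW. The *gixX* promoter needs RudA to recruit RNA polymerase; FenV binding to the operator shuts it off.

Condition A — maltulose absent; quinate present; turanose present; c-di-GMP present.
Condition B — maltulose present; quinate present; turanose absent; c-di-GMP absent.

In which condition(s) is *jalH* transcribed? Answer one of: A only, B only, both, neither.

Condition A:
Maltulose is absent, so WexH is inactive.
Required activator WexH is absent, so *vorP* is not transcribed.
So VorP is not produced.
Quinate is present, so TemN is inactive.
With no repressor bound, *wexA* is transcribed.
So WexA is produced and active.
Turanose is present, so MibW is active.
No repressor is bound and MibW is active, so *rudA* is transcribed.
So RudA is produced and active.
c-di-GMP is present, so JalV is active.
With repressor JalV bound, *fenV* is not transcribed.
So FenV is not produced.
No repressor is bound and RudA is active, so *gixX* is transcribed.
So GixX is produced and active.
With repressor GixX bound, *jalH* is not transcribed.
→ *jalH* is OFF in A.
Condition B:
Maltulose is present, so WexH is active.
No repressor is bound and WexH is active, so *vorP* is transcribed.
So VorP is produced and active.
Quinate is present, so TemN is inactive.
With no repressor bound, *wexA* is transcribed.
So WexA is produced and active.
Turanose is absent, so MibW is inactive.
Required activator MibW is absent, so *rudA* is not transcribed.
So RudA is not produced.
c-di-GMP is absent, so JalV is inactive.
With no repressor bound, *fenV* is transcribed.
So FenV is produced and active.
With repressor FenV bound, *gixX* is not transcribed.
So GixX is not produced.
No repressor is bound and VorP and WexA are active, so *jalH* is transcribed.
→ *jalH* is ON in B.

B only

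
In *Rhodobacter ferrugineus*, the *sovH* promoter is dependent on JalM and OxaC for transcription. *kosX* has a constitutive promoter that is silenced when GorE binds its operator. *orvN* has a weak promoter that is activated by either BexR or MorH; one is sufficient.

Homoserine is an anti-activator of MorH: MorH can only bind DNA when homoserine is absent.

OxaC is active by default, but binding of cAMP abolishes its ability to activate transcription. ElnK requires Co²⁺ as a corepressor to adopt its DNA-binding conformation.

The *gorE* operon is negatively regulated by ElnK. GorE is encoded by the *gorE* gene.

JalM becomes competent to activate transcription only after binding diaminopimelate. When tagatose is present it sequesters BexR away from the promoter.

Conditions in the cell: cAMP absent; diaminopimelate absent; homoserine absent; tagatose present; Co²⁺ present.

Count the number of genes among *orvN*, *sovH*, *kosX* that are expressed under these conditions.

2

Tagatose is present, so BexR is inactive.
Homoserine is absent, so MorH is active.
Activator MorH is present, so *orvN* is transcribed.
→ *orvN* is ON.
Diaminopimelate is absent, so JalM is inactive.
cAMP is absent, so OxaC is active.
Required activator JalM is absent, so *sovH* is not transcribed.
→ *sovH* is OFF.
Co²⁺ is present, so ElnK is active.
With repressor ElnK bound, *gorE* is not transcribed.
So GorE is not produced.
With no repressor bound, *kosX* is transcribed.
→ *kosX* is ON.
2 of the 3 genes are transcribed.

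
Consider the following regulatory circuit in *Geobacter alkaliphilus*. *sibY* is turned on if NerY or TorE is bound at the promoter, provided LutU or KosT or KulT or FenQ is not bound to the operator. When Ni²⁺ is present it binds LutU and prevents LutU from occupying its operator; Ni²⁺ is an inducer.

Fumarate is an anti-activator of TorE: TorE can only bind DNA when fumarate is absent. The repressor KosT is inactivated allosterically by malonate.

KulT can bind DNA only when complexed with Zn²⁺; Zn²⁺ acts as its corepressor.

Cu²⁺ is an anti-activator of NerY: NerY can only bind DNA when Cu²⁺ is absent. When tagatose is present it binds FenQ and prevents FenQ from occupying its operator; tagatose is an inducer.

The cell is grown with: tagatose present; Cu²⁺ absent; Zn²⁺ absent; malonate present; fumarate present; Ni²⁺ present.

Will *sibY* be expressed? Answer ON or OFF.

ON

Cu²⁺ is absent, so NerY is active.
Ni²⁺ is present, so LutU is inactive.
Malonate is present, so KosT is inactive.
Fumarate is present, so TorE is inactive.
Zn²⁺ is absent, so KulT is inactive.
Tagatose is present, so FenQ is inactive.
Activator NerY is present, so *sibY* is transcribed.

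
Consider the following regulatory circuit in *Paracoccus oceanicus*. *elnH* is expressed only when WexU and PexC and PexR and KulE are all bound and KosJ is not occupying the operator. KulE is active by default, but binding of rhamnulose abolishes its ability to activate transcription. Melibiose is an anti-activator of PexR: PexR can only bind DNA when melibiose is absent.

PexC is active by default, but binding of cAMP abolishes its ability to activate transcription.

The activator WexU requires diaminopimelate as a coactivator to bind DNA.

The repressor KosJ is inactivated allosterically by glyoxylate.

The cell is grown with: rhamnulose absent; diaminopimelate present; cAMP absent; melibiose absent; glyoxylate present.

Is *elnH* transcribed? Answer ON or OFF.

ON

Diaminopimelate is present, so WexU is active.
cAMP is absent, so PexC is active.
Melibiose is absent, so PexR is active.
Glyoxylate is present, so KosJ is inactive.
Rhamnulose is absent, so KulE is active.
No repressor is bound and WexU and PexC and PexR and KulE are active, so *elnH* is transcribed.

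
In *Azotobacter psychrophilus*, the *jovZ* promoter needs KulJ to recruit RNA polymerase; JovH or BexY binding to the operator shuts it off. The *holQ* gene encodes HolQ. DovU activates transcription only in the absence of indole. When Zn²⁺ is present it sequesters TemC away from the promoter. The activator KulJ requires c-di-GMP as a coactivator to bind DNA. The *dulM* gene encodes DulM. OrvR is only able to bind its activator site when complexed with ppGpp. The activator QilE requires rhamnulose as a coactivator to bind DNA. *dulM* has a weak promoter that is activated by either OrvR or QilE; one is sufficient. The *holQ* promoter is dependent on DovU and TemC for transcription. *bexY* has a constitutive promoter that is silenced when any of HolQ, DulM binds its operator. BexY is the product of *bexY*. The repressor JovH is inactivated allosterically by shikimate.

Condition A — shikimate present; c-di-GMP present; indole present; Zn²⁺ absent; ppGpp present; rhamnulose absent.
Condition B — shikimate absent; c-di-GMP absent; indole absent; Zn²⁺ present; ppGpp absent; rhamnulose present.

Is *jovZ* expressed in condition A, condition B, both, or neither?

Condition A:
Shikimate is present, so JovH is inactive.
c-di-GMP is present, so KulJ is active.
Indole is present, so DovU is inactive.
Zn²⁺ is absent, so TemC is active.
Required activator DovU is absent, so *holQ* is not transcribed.
So HolQ is not produced.
ppGpp is present, so OrvR is active.
Rhamnulose is absent, so QilE is inactive.
Activator OrvR is present, so *dulM* is transcribed.
So DulM is produced and active.
With repressor DulM bound, *bexY* is not transcribed.
So BexY is not produced.
No repressor is bound and KulJ is active, so *jovZ* is transcribed.
→ *jovZ* is ON in A.
Condition B:
Shikimate is absent, so JovH is active.
c-di-GMP is absent, so KulJ is inactive.
Indole is absent, so DovU is active.
Zn²⁺ is present, so TemC is inactive.
Required activator TemC is absent, so *holQ* is not transcribed.
So HolQ is not produced.
ppGpp is absent, so OrvR is inactive.
Rhamnulose is present, so QilE is active.
Activator QilE is present, so *dulM* is transcribed.
So DulM is produced and active.
With repressor DulM bound, *bexY* is not transcribed.
So BexY is not produced.
With repressor JovH bound, *jovZ* is not transcribed.
→ *jovZ* is OFF in B.

A only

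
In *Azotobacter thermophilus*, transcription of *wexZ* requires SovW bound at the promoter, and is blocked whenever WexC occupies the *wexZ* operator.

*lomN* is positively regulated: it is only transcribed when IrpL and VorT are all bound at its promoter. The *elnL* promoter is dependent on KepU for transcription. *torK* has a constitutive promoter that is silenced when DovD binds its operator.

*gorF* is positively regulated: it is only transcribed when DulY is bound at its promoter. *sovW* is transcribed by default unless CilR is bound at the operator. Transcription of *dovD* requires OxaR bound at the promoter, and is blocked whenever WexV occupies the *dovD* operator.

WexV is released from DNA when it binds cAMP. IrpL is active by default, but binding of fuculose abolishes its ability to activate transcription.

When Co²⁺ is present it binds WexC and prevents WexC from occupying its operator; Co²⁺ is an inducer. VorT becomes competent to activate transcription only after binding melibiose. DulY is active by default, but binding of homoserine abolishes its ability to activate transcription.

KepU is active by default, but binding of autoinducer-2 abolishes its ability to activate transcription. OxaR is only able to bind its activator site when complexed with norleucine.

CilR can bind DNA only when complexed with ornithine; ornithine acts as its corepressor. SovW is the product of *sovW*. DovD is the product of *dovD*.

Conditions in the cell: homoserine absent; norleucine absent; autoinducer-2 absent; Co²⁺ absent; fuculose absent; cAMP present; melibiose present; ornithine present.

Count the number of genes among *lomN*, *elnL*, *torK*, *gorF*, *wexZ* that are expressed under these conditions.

Fuculose is absent, so IrpL is active.
Melibiose is present, so VorT is active.
No repressor is bound and IrpL and VorT are active, so *lomN* is transcribed.
→ *lomN* is ON.
Autoinducer-2 is absent, so KepU is active.
No repressor is bound and KepU is active, so *elnL* is transcribed.
→ *elnL* is ON.
Norleucine is absent, so OxaR is inactive.
cAMP is present, so WexV is inactive.
Required activator OxaR is absent, so *dovD* is not transcribed.
So DovD is not produced.
With no repressor bound, *torK* is transcribed.
→ *torK* is ON.
Homoserine is absent, so DulY is active.
No repressor is bound and DulY is active, so *gorF* is transcribed.
→ *gorF* is ON.
Ornithine is present, so CilR is active.
With repressor CilR bound, *sovW* is not transcribed.
So SovW is not produced.
Co²⁺ is absent, so WexC is active.
With repressor WexC bound, *wexZ* is not transcribed.
→ *wexZ* is OFF.
4 of the 5 genes are transcribed.

4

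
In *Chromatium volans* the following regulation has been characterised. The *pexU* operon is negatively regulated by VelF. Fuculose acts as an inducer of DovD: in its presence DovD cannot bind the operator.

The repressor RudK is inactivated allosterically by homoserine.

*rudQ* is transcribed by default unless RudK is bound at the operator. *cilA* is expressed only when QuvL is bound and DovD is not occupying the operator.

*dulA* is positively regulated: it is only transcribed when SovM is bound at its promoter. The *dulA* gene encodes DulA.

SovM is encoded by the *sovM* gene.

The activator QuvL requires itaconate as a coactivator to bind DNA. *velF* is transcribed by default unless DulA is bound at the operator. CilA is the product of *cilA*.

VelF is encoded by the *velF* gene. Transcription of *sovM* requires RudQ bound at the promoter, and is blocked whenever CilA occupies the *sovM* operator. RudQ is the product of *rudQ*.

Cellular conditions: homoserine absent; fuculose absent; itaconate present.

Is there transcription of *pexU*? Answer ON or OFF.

Itaconate is present, so QuvL is active.
Fuculose is absent, so DovD is active.
With repressor DovD bound, *cilA* is not transcribed.
So CilA is not produced.
Homoserine is absent, so RudK is active.
With repressor RudK bound, *rudQ* is not transcribed.
So RudQ is not produced.
Required activator RudQ is absent, so *sovM* is not transcribed.
So SovM is not produced.
Required activator SovM is absent, so *dulA* is not transcribed.
So DulA is not produced.
With no repressor bound, *velF* is transcribed.
So VelF is produced and active.
With repressor VelF bound, *pexU* is not transcribed.

OFF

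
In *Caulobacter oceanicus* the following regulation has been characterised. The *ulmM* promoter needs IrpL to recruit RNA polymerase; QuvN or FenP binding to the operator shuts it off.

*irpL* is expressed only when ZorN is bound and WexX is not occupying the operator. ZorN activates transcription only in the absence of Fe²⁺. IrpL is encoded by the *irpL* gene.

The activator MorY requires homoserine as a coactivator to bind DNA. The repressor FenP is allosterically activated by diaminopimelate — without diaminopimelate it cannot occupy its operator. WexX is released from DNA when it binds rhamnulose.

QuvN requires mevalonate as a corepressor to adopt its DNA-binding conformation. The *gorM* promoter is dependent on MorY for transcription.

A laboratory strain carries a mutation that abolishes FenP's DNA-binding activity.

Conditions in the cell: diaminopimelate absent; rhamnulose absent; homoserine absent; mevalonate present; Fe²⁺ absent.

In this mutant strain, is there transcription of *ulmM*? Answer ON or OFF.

OFF

Mevalonate is present, so QuvN is active.
FenP is non-functional in this strain, so it has no effect.
Rhamnulose is absent, so WexX is active.
Fe²⁺ is absent, so ZorN is active.
With repressor WexX bound, *irpL* is not transcribed.
So IrpL is not produced.
With repressor QuvN bound, *ulmM* is not transcribed.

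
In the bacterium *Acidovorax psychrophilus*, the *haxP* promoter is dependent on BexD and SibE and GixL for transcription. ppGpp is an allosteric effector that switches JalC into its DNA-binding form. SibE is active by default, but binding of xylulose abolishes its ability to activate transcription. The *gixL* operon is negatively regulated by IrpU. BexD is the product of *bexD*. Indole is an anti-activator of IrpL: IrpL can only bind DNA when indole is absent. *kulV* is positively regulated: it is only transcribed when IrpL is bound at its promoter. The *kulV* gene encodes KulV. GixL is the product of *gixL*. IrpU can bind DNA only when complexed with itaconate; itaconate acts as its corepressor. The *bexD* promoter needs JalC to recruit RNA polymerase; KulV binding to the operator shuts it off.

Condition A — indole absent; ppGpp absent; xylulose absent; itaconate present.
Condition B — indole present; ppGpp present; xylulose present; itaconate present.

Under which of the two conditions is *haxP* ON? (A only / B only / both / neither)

neither

Condition A:
Indole is absent, so IrpL is active.
No repressor is bound and IrpL is active, so *kulV* is transcribed.
So KulV is produced and active.
ppGpp is absent, so JalC is inactive.
With repressor KulV bound, *bexD* is not transcribed.
So BexD is not produced.
Xylulose is absent, so SibE is active.
Itaconate is present, so IrpU is active.
With repressor IrpU bound, *gixL* is not transcribed.
So GixL is not produced.
Required activator BexD is absent, so *haxP* is not transcribed.
→ *haxP* is OFF in A.
Condition B:
Indole is present, so IrpL is inactive.
Required activator IrpL is absent, so *kulV* is not transcribed.
So KulV is not produced.
ppGpp is present, so JalC is active.
No repressor is bound and JalC is active, so *bexD* is transcribed.
So BexD is produced and active.
Xylulose is present, so SibE is inactive.
Itaconate is present, so IrpU is active.
With repressor IrpU bound, *gixL* is not transcribed.
So GixL is not produced.
Required activator SibE is absent, so *haxP* is not transcribed.
→ *haxP* is OFF in B.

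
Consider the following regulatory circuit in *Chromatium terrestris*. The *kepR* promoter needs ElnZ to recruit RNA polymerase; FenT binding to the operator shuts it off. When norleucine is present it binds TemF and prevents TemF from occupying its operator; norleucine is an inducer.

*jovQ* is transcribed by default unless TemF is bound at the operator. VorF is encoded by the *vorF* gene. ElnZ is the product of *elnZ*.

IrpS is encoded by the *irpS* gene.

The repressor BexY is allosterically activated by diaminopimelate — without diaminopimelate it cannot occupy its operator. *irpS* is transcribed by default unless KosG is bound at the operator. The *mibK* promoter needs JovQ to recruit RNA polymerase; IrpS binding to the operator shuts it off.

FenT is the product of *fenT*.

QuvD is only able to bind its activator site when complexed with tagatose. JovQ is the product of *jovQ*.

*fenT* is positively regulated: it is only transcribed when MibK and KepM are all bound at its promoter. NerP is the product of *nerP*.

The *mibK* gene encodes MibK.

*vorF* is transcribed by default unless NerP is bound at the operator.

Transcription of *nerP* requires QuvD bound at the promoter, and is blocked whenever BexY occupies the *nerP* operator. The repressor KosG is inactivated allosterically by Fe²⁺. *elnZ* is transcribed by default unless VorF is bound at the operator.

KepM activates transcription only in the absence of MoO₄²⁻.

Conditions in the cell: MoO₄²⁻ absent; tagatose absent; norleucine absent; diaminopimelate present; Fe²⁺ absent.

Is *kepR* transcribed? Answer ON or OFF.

OFF

Diaminopimelate is present, so BexY is active.
Tagatose is absent, so QuvD is inactive.
With repressor BexY bound, *nerP* is not transcribed.
So NerP is not produced.
With no repressor bound, *vorF* is transcribed.
So VorF is produced and active.
With repressor VorF bound, *elnZ* is not transcribed.
So ElnZ is not produced.
Fe²⁺ is absent, so KosG is active.
With repressor KosG bound, *irpS* is not transcribed.
So IrpS is not produced.
Norleucine is absent, so TemF is active.
With repressor TemF bound, *jovQ* is not transcribed.
So JovQ is not produced.
Required activator JovQ is absent, so *mibK* is not transcribed.
So MibK is not produced.
MoO₄²⁻ is absent, so KepM is active.
Required activator MibK is absent, so *fenT* is not transcribed.
So FenT is not produced.
Required activator ElnZ is absent, so *kepR* is not transcribed.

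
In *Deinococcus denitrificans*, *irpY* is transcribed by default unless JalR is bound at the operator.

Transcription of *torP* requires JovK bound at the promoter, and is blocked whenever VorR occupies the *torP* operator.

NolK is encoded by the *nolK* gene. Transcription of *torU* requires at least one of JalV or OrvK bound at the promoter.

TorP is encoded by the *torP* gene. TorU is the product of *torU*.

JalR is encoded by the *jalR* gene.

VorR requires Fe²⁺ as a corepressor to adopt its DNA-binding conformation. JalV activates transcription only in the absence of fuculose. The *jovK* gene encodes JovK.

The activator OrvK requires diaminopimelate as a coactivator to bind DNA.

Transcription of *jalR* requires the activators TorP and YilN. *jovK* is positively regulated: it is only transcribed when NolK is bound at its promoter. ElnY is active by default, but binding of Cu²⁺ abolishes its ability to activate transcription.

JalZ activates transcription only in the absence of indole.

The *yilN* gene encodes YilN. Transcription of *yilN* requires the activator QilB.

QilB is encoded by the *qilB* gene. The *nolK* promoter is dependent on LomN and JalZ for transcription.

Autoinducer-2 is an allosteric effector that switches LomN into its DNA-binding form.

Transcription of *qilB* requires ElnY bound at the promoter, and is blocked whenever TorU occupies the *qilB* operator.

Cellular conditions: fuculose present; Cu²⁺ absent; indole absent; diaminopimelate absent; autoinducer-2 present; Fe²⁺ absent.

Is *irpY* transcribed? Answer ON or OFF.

OFF

Autoinducer-2 is present, so LomN is active.
Indole is absent, so JalZ is active.
No repressor is bound and LomN and JalZ are active, so *nolK* is transcribed.
So NolK is produced and active.
No repressor is bound and NolK is active, so *jovK* is transcribed.
So JovK is produced and active.
Fe²⁺ is absent, so VorR is inactive.
No repressor is bound and JovK is active, so *torP* is transcribed.
So TorP is produced and active.
Fuculose is present, so JalV is inactive.
Diaminopimelate is absent, so OrvK is inactive.
No activator is available at the *torU* promoter, so *torU* is not transcribed.
So TorU is not produced.
Cu²⁺ is absent, so ElnY is active.
No repressor is bound and ElnY is active, so *qilB* is transcribed.
So QilB is produced and active.
No repressor is bound and QilB is active, so *yilN* is transcribed.
So YilN is produced and active.
No repressor is bound and TorP and YilN are active, so *jalR* is transcribed.
So JalR is produced and active.
With repressor JalR bound, *irpY* is not transcribed.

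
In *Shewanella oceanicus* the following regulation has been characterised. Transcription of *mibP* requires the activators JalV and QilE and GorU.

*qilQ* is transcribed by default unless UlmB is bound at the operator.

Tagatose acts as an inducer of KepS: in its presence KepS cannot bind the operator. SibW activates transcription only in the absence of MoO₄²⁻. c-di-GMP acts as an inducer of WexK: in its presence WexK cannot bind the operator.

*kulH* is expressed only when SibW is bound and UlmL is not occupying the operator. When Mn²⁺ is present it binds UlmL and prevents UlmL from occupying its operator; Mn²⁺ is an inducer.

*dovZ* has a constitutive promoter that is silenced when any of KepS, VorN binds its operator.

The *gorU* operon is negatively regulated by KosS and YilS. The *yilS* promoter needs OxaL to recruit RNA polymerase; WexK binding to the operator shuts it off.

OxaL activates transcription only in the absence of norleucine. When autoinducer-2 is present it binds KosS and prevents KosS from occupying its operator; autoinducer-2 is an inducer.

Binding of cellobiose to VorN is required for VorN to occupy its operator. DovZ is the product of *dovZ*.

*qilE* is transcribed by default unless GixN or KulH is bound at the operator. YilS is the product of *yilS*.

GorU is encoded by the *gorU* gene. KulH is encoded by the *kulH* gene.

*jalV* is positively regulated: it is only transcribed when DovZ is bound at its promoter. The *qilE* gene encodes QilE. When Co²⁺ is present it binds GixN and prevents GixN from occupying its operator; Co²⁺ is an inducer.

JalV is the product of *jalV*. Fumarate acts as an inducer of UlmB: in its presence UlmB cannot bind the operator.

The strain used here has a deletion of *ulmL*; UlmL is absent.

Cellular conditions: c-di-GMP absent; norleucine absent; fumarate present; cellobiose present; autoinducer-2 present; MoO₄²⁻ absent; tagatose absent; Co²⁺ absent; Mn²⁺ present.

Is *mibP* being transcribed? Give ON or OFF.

Tagatose is absent, so KepS is active.
Cellobiose is present, so VorN is active.
With repressor KepS bound, *dovZ* is not transcribed.
So DovZ is not produced.
Required activator DovZ is absent, so *jalV* is not transcribed.
So JalV is not produced.
Co²⁺ is absent, so GixN is active.
UlmL is non-functional in this strain, so it has no effect.
MoO₄²⁻ is absent, so SibW is active.
No repressor is bound and SibW is active, so *kulH* is transcribed.
So KulH is produced and active.
With repressor GixN bound, *qilE* is not transcribed.
So QilE is not produced.
Autoinducer-2 is present, so KosS is inactive.
c-di-GMP is absent, so WexK is active.
Norleucine is absent, so OxaL is active.
With repressor WexK bound, *yilS* is not transcribed.
So YilS is not produced.
With no repressor bound, *gorU* is transcribed.
So GorU is produced and active.
Required activator JalV is absent, so *mibP* is not transcribed.

OFF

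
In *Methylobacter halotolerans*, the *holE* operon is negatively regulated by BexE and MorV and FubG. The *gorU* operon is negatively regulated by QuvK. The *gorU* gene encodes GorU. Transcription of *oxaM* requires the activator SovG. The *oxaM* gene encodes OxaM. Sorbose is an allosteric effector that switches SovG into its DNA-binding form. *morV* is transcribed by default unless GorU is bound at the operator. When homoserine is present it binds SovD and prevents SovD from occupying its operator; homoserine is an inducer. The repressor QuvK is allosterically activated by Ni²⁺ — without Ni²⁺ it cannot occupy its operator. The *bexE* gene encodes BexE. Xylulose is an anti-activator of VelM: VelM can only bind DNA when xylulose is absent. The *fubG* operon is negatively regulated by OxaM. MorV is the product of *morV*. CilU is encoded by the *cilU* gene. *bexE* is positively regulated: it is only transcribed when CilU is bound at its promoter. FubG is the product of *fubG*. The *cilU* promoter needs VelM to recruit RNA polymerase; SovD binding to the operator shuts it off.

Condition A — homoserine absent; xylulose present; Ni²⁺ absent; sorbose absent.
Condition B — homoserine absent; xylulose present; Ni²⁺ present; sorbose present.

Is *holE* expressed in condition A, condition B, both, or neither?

neither

Condition A:
Homoserine is absent, so SovD is active.
Xylulose is present, so VelM is inactive.
With repressor SovD bound, *cilU* is not transcribed.
So CilU is not produced.
Required activator CilU is absent, so *bexE* is not transcribed.
So BexE is not produced.
Ni²⁺ is absent, so QuvK is inactive.
With no repressor bound, *gorU* is transcribed.
So GorU is produced and active.
With repressor GorU bound, *morV* is not transcribed.
So MorV is not produced.
Sorbose is absent, so SovG is inactive.
Required activator SovG is absent, so *oxaM* is not transcribed.
So OxaM is not produced.
With no repressor bound, *fubG* is transcribed.
So FubG is produced and active.
With repressor FubG bound, *holE* is not transcribed.
→ *holE* is OFF in A.
Condition B:
Homoserine is absent, so SovD is active.
Xylulose is present, so VelM is inactive.
With repressor SovD bound, *cilU* is not transcribed.
So CilU is not produced.
Required activator CilU is absent, so *bexE* is not transcribed.
So BexE is not produced.
Ni²⁺ is present, so QuvK is active.
With repressor QuvK bound, *gorU* is not transcribed.
So GorU is not produced.
With no repressor bound, *morV* is transcribed.
So MorV is produced and active.
Sorbose is present, so SovG is active.
No repressor is bound and SovG is active, so *oxaM* is transcribed.
So OxaM is produced and active.
With repressor OxaM bound, *fubG* is not transcribed.
So FubG is not produced.
With repressor MorV bound, *holE* is not transcribed.
→ *holE* is OFF in B.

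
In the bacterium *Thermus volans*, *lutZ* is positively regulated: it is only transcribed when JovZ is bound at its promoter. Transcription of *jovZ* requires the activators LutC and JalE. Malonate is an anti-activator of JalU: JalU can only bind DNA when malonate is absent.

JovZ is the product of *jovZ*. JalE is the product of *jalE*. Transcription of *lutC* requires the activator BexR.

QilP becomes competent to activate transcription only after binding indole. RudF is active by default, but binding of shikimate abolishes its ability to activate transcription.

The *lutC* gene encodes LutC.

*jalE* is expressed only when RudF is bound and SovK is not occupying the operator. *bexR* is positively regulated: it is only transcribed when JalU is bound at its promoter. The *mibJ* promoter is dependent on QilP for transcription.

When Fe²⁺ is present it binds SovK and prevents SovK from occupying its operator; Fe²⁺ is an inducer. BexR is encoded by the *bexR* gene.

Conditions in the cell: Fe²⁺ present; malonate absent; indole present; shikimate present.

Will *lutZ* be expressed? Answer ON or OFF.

Malonate is absent, so JalU is active.
No repressor is bound and JalU is active, so *bexR* is transcribed.
So BexR is produced and active.
No repressor is bound and BexR is active, so *lutC* is transcribed.
So LutC is produced and active.
Fe²⁺ is present, so SovK is inactive.
Shikimate is present, so RudF is inactive.
Required activator RudF is absent, so *jalE* is not transcribed.
So JalE is not produced.
Required activator JalE is absent, so *jovZ* is not transcribed.
So JovZ is not produced.
Required activator JovZ is absent, so *lutZ* is not transcribed.

OFF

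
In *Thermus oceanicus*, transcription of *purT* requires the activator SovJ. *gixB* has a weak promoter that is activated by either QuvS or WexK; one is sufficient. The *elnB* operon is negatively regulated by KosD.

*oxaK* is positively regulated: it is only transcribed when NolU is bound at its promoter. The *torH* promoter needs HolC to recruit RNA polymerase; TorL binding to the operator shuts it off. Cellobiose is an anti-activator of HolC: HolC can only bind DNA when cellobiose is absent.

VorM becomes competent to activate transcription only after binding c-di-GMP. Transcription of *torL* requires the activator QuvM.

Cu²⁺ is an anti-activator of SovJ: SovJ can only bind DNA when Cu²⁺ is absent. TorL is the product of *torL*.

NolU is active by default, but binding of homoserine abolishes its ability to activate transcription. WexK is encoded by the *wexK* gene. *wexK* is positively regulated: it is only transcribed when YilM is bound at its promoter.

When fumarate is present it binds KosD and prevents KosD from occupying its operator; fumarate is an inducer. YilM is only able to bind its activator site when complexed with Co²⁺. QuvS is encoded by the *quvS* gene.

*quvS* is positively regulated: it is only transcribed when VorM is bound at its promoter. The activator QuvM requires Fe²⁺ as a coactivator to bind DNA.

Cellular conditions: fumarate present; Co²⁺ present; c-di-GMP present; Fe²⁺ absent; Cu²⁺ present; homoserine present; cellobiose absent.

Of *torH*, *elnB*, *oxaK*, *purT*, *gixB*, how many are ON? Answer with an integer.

3

Fe²⁺ is absent, so QuvM is inactive.
Required activator QuvM is absent, so *torL* is not transcribed.
So TorL is not produced.
Cellobiose is absent, so HolC is active.
No repressor is bound and HolC is active, so *torH* is transcribed.
→ *torH* is ON.
Fumarate is present, so KosD is inactive.
With no repressor bound, *elnB* is transcribed.
→ *elnB* is ON.
Homoserine is present, so NolU is inactive.
Required activator NolU is absent, so *oxaK* is not transcribed.
→ *oxaK* is OFF.
Cu²⁺ is present, so SovJ is inactive.
Required activator SovJ is absent, so *purT* is not transcribed.
→ *purT* is OFF.
c-di-GMP is present, so VorM is active.
No repressor is bound and VorM is active, so *quvS* is transcribed.
So QuvS is produced and active.
Co²⁺ is present, so YilM is active.
No repressor is bound and YilM is active, so *wexK* is transcribed.
So WexK is produced and active.
Activator QuvS is present, so *gixB* is transcribed.
→ *gixB* is ON.
3 of the 5 genes are transcribed.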